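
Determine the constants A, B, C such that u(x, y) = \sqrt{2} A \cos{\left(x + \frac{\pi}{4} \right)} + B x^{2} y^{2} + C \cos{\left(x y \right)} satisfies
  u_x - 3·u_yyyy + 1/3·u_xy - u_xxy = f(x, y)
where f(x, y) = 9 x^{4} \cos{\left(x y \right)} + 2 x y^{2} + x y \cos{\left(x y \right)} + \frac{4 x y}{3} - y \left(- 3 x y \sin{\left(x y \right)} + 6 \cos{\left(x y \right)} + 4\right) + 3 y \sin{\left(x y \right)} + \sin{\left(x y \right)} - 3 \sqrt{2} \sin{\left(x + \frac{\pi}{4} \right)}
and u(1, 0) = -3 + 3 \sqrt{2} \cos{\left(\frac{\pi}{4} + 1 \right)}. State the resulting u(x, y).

Substitute the ansatz u = \sqrt{2} A \cos{\left(x + \frac{\pi}{4} \right)} + B x^{2} y^{2} + C \cos{\left(x y \right)} into the left-hand side.
Derivatives of the ansatz:
  u_x = - \sqrt{2} A \sin{\left(x + \frac{\pi}{4} \right)} + 2 B x y^{2} - C y \sin{\left(x y \right)}
  u_yyyy = C x^{4} \cos{\left(x y \right)}
  u_xy = 4 B x y - C x y \cos{\left(x y \right)} - C \sin{\left(x y \right)}
  u_xxy = 4 B y + C x y^{2} \sin{\left(x y \right)} - 2 C y \cos{\left(x y \right)}
Term by term:
  u_x = - \sqrt{2} A \sin{\left(x + \frac{\pi}{4} \right)} + 2 B x y^{2} - C y \sin{\left(x y \right)}
  -3·u_yyyy = - 3 C x^{4} \cos{\left(x y \right)}
  1/3·u_xy = \frac{4 B x y}{3} - \frac{C x y \cos{\left(x y \right)}}{3} - \frac{C \sin{\left(x y \right)}}{3}
  -u_xxy = - 4 B y - C x y^{2} \sin{\left(x y \right)} + 2 C y \cos{\left(x y \right)}
So the left-hand side equals
  - \sqrt{2} A \sin{\left(x + \frac{\pi}{4} \right)} + 2 B x y^{2} + \frac{4 B x y}{3} - 4 B y - 3 C x^{4} \cos{\left(x y \right)} - C x y^{2} \sin{\left(x y \right)} - \frac{C x y \cos{\left(x y \right)}}{3} - C y \sin{\left(x y \right)} + 2 C y \cos{\left(x y \right)} - \frac{C \sin{\left(x y \right)}}{3}
This must equal f(x, y) identically; expanded, f = 9 x^{4} \cos{\left(x y \right)} + 3 x y^{2} \sin{\left(x y \right)} + 2 x y^{2} + x y \cos{\left(x y \right)} + \frac{4 x y}{3} + 3 y \sin{\left(x y \right)} - 6 y \cos{\left(x y \right)} - 4 y + \sin{\left(x y \right)} - 3 \sqrt{2} \sin{\left(x + \frac{\pi}{4} \right)}.
Matching coefficients of the independent functions:
  [y]:  - 4 B = -4
  [\sqrt{2} \sin{\left(x + \frac{\pi}{4} \right)}]:  - A = -3
  [x y]:  \frac{4 B}{3} = \frac{4}{3}
  [x y^{2}]:  2 B = 2
  [x^{4} \cos{\left(x y \right)}]:  - 3 C = 9
  [y \sin{\left(x y \right)}, x y^{2} \sin{\left(x y \right)}]:  - C = 3
  [y \cos{\left(x y \right)}]:  2 C = -6
  [x y \cos{\left(x y \right)}, \sin{\left(x y \right)}]:  - \frac{C}{3} = 1
Solving: A = 3, B = 1, C = -3.
Check against the point condition:
  u(1, 0) = -3 + 3 \sqrt{2} \cos{\left(\frac{\pi}{4} + 1 \right)}  ⟹  \sqrt{2} A \cos{\left(\frac{\pi}{4} + 1 \right)} + C = -3 + 3 \sqrt{2} \cos{\left(\frac{\pi}{4} + 1 \right)}  ✓
Hence u(x, y) = x^{2} y^{2} - 3 \cos{\left(x y \right)} + 3 \sqrt{2} \cos{\left(x + \frac{\pi}{4} \right)}.

Answer: u(x, y) = x^{2} y^{2} - 3 \cos{\left(x y \right)} + 3 \sqrt{2} \cos{\left(x + \frac{\pi}{4} \right)}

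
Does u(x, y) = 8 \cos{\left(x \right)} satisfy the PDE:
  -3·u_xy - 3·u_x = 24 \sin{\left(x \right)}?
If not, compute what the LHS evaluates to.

Evaluate each term of the left-hand side for u = 8 \cos{\left(x \right)}.
Derivatives:
  u_xy = 0
  u_x = - 8 \sin{\left(x \right)}
Terms:
  -3·u_xy = 0
  -3·u_x = 24 \sin{\left(x \right)}
Sum: LHS = 24 \sin{\left(x \right)}
This is exactly the given right-hand side, so u is a solution.

Answer: Yes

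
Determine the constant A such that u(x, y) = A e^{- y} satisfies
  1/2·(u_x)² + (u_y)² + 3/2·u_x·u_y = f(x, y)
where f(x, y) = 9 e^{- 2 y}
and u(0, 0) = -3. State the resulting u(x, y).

Answer: u(x, y) = - 3 e^{- y}

Derivation:
Substitute the ansatz u = A e^{- y} into the left-hand side.
Derivatives of the ansatz:
  u_x = 0
  u_y = - A e^{- y}
Term by term:
  1/2·(u_x)² = 0
  (u_y)² = A^{2} e^{- 2 y}
  3/2·u_x·u_y = 0
So the left-hand side equals
  A^{2} e^{- 2 y}
This must equal f(x, y) = 9 e^{- 2 y} identically.
Matching coefficients of the independent functions:
  [e^{- 2 y}]:  A^{2} = 9
These equations allow (A) = (-3) or (3).
Impose the point condition(s):
  u(0, 0) = -3  ⟹  A = -3
Only A = -3 satisfies everything.
Hence u(x, y) = - 3 e^{- y}.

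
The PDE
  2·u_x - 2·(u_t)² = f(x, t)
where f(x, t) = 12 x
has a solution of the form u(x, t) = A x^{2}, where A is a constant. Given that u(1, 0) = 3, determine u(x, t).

Substitute the ansatz u = A x^{2} into the left-hand side.
Derivatives of the ansatz:
  u_x = 2 A x
  u_t = 0
Term by term:
  2·u_x = 4 A x
  -2·(u_t)² = 0
So the left-hand side equals
  4 A x
This must equal f(x, t) = 12 x identically.
Matching coefficients of the independent functions:
  [x]:  4 A = 12
Solving: A = 3.
Check against the point condition:
  u(1, 0) = 3  ⟹  A = 3  ✓
Hence u(x, t) = 3 x^{2}.

Answer: u(x, t) = 3 x^{2}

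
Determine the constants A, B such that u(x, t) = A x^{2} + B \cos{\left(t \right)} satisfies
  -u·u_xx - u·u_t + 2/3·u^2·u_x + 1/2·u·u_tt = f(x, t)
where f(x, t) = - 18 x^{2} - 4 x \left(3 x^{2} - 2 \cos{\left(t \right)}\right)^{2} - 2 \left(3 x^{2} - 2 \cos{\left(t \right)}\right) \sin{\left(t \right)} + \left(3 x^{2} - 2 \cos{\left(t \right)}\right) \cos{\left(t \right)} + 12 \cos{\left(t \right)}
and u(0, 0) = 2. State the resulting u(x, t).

Substitute the ansatz u = A x^{2} + B \cos{\left(t \right)} into the left-hand side.
Derivatives of the ansatz:
  u_xx = 2 A
  u_t = - B \sin{\left(t \right)}
  u_x = 2 A x
  u_tt = - B \cos{\left(t \right)}
Term by term:
  -u·u_xx = - 2 A^{2} x^{2} - 2 A B \cos{\left(t \right)}
  -u·u_t = A B x^{2} \sin{\left(t \right)} + B^{2} \sin{\left(t \right)} \cos{\left(t \right)}
  2/3·u^2·u_x = \frac{4 A^{3} x^{5}}{3} + \frac{8 A^{2} B x^{3} \cos{\left(t \right)}}{3} + \frac{4 A B^{2} x \cos^{2}{\left(t \right)}}{3}
  1/2·u·u_tt = - \frac{A B x^{2} \cos{\left(t \right)}}{2} - \frac{B^{2} \cos^{2}{\left(t \right)}}{2}
So the left-hand side equals
  \frac{4 A^{3} x^{5}}{3} + \frac{8 A^{2} B x^{3} \cos{\left(t \right)}}{3} - 2 A^{2} x^{2} + \frac{4 A B^{2} x \cos^{2}{\left(t \right)}}{3} + A B x^{2} \sin{\left(t \right)} - \frac{A B x^{2} \cos{\left(t \right)}}{2} - 2 A B \cos{\left(t \right)} + B^{2} \sin{\left(t \right)} \cos{\left(t \right)} - \frac{B^{2} \cos^{2}{\left(t \right)}}{2}
This must equal f(x, t) identically; expanded, f = - 36 x^{5} + 48 x^{3} \cos{\left(t \right)} - 6 x^{2} \sin{\left(t \right)} + 3 x^{2} \cos{\left(t \right)} - 18 x^{2} - 16 x \cos^{2}{\left(t \right)} + 4 \sin{\left(t \right)} \cos{\left(t \right)} - 2 \cos^{2}{\left(t \right)} + 12 \cos{\left(t \right)}.
Matching coefficients of the independent functions:
  [x^{2}]:  - 2 A^{2} = -18
  [x^{5}]:  \frac{4 A^{3}}{3} = -36
  [x \cos^{2}{\left(t \right)}]:  \frac{4 A B^{2}}{3} = -16
  [x^{2} \sin{\left(t \right)}]:  A B = -6
  [x^{2} \cos{\left(t \right)}]:  - \frac{A B}{2} = 3
  [x^{3} \cos{\left(t \right)}]:  \frac{8 A^{2} B}{3} = 48
  [\sin{\left(t \right)} \cos{\left(t \right)}]:  B^{2} = 4
  [\cos{\left(t \right)}]:  - 2 A B = 12
  [\cos^{2}{\left(t \right)}]:  - \frac{B^{2}}{2} = -2
Solving: A = -3, B = 2.
Check against the point condition:
  u(0, 0) = 2  ⟹  B = 2  ✓
Hence u(x, t) = - 3 x^{2} + 2 \cos{\left(t \right)}.

Answer: u(x, t) = - 3 x^{2} + 2 \cos{\left(t \right)}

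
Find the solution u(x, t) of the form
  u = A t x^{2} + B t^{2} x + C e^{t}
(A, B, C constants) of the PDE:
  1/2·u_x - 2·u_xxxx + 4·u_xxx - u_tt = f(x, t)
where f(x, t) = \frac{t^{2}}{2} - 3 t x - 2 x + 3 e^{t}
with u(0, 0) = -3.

Answer: u(x, t) = t^{2} x - 3 t x^{2} - 3 e^{t}

Derivation:
Substitute the ansatz u = A t x^{2} + B t^{2} x + C e^{t} into the left-hand side.
Derivatives of the ansatz:
  u_x = 2 A t x + B t^{2}
  u_xxxx = 0
  u_xxx = 0
  u_tt = 2 B x + C e^{t}
Term by term:
  1/2·u_x = A t x + \frac{B t^{2}}{2}
  -2·u_xxxx = 0
  4·u_xxx = 0
  -u_tt = - 2 B x - C e^{t}
So the left-hand side equals
  A t x + \frac{B t^{2}}{2} - 2 B x - C e^{t}
This must equal f(x, t) = \frac{t^{2}}{2} - 3 t x - 2 x + 3 e^{t} identically.
Matching coefficients of the independent functions:
  [t^{2}]:  \frac{B}{2} = \frac{1}{2}
  [x]:  - 2 B = -2
  [t x]:  A = -3
  [e^{t}]:  - C = 3
Solving: A = -3, B = 1, C = -3.
Check against the point condition:
  u(0, 0) = -3  ⟹  C = -3  ✓
Hence u(x, t) = t^{2} x - 3 t x^{2} - 3 e^{t}.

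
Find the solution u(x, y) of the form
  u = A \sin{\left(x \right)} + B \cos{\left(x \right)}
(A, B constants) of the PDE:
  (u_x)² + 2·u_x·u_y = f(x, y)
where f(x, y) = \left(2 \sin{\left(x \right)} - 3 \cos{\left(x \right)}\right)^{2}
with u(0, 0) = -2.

Substitute the ansatz u = A \sin{\left(x \right)} + B \cos{\left(x \right)} into the left-hand side.
Derivatives of the ansatz:
  u_x = A \cos{\left(x \right)} - B \sin{\left(x \right)}
  u_y = 0
Term by term:
  (u_x)² = A^{2} \cos^{2}{\left(x \right)} - 2 A B \sin{\left(x \right)} \cos{\left(x \right)} + B^{2} \sin^{2}{\left(x \right)}
  2·u_x·u_y = 0
So the left-hand side equals
  A^{2} \cos^{2}{\left(x \right)} - 2 A B \sin{\left(x \right)} \cos{\left(x \right)} + B^{2} \sin^{2}{\left(x \right)}
This must equal f(x, y) identically; expanded, f = 4 \sin^{2}{\left(x \right)} - 12 \sin{\left(x \right)} \cos{\left(x \right)} + 9 \cos^{2}{\left(x \right)}.
Matching coefficients of the independent functions:
  [\sin{\left(x \right)} \cos{\left(x \right)}]:  - 2 A B = -12
  [\sin^{2}{\left(x \right)}]:  B^{2} = 4
  [\cos^{2}{\left(x \right)}]:  A^{2} = 9
These equations allow (A, B) = (-3, -2) or (3, 2).
Impose the point condition(s):
  u(0, 0) = -2  ⟹  B = -2
Only A = -3, B = -2 satisfies everything.
Hence u(x, y) = - 3 \sin{\left(x \right)} - 2 \cos{\left(x \right)}.

Answer: u(x, y) = - 3 \sin{\left(x \right)} - 2 \cos{\left(x \right)}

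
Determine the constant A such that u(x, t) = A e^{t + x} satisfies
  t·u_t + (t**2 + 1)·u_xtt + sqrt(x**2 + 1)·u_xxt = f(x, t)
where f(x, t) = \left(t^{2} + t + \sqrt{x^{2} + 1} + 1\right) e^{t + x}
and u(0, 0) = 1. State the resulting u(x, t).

Substitute the ansatz u = A e^{t + x} into the left-hand side.
Derivatives of the ansatz:
  u_t = A e^{t} e^{x}
  u_xtt = A e^{t} e^{x}
  u_xxt = A e^{t} e^{x}
Term by term:
  t·u_t = A t e^{t} e^{x}
  (t**2 + 1)·u_xtt = A t^{2} e^{t} e^{x} + A e^{t} e^{x}
  sqrt(x**2 + 1)·u_xxt = A \sqrt{x^{2} + 1} e^{t} e^{x}
So the left-hand side equals
  A t^{2} e^{t} e^{x} + A t e^{t} e^{x} + A \sqrt{x^{2} + 1} e^{t} e^{x} + A e^{t} e^{x}
This must equal f(x, t) identically; expanded, f = t^{2} e^{t} e^{x} + t e^{t} e^{x} + \sqrt{x^{2} + 1} e^{t} e^{x} + e^{t} e^{x}.
Matching coefficients of the independent functions:
  [e^{t} e^{x}, t e^{t} e^{x}, t^{2} e^{t} e^{x}, \sqrt{x^{2} + 1} e^{t} e^{x}]:  A = 1
Solving: A = 1.
Check against the point condition:
  u(0, 0) = 1  ⟹  A = 1  ✓
Hence u(x, t) = e^{t + x}.

Answer: u(x, t) = e^{t + x}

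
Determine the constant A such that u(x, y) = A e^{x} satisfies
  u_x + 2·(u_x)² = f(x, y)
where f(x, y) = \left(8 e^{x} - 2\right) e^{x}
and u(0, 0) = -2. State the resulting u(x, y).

Substitute the ansatz u = A e^{x} into the left-hand side.
Derivatives of the ansatz:
  u_x = A e^{x}
Term by term:
  u_x = A e^{x}
  2·(u_x)² = 2 A^{2} e^{2 x}
So the left-hand side equals
  2 A^{2} e^{2 x} + A e^{x}
This must equal f(x, y) = \left(8 e^{x} - 2\right) e^{x} identically.
Matching coefficients of the independent functions:
  [e^{x}]:  A = -2
  [e^{2 x}]:  2 A^{2} = 8
Solving: A = -2.
Check against the point condition:
  u(0, 0) = -2  ⟹  A = -2  ✓
Hence u(x, y) = - 2 e^{x}.

Answer: u(x, y) = - 2 e^{x}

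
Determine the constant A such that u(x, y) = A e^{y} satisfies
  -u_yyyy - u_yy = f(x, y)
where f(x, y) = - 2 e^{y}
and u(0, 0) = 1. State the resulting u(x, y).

Answer: u(x, y) = e^{y}

Derivation:
Substitute the ansatz u = A e^{y} into the left-hand side.
Derivatives of the ansatz:
  u_yyyy = A e^{y}
  u_yy = A e^{y}
Term by term:
  -u_yyyy = - A e^{y}
  -u_yy = - A e^{y}
So the left-hand side equals
  - 2 A e^{y}
This must equal f(x, y) = - 2 e^{y} identically.
Matching coefficients of the independent functions:
  [e^{y}]:  - 2 A = -2
Solving: A = 1.
Check against the point condition:
  u(0, 0) = 1  ⟹  A = 1  ✓
Hence u(x, y) = e^{y}.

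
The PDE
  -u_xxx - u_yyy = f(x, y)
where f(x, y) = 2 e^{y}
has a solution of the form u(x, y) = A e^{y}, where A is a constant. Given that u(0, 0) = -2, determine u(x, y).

Answer: u(x, y) = - 2 e^{y}

Derivation:
Substitute the ansatz u = A e^{y} into the left-hand side.
Derivatives of the ansatz:
  u_xxx = 0
  u_yyy = A e^{y}
Term by term:
  -u_xxx = 0
  -u_yyy = - A e^{y}
So the left-hand side equals
  - A e^{y}
This must equal f(x, y) = 2 e^{y} identically.
Matching coefficients of the independent functions:
  [e^{y}]:  - A = 2
Solving: A = -2.
Check against the point condition:
  u(0, 0) = -2  ⟹  A = -2  ✓
Hence u(x, y) = - 2 e^{y}.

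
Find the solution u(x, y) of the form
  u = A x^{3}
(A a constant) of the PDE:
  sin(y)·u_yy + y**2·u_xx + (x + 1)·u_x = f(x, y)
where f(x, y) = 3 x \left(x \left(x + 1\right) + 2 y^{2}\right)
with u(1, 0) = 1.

Substitute the ansatz u = A x^{3} into the left-hand side.
Derivatives of the ansatz:
  u_yy = 0
  u_xx = 6 A x
  u_x = 3 A x^{2}
Term by term:
  sin(y)·u_yy = 0
  y**2·u_xx = 6 A x y^{2}
  (x + 1)·u_x = 3 A x^{3} + 3 A x^{2}
So the left-hand side equals
  3 A x^{3} + 3 A x^{2} + 6 A x y^{2}
This must equal f(x, y) identically; expanded, f = 3 x^{3} + 3 x^{2} + 6 x y^{2}.
Matching coefficients of the independent functions:
  [x^{2}, x^{3}]:  3 A = 3
  [x y^{2}]:  6 A = 6
Solving: A = 1.
Check against the point condition:
  u(1, 0) = 1  ⟹  A = 1  ✓
Hence u(x, y) = x^{3}.

Answer: u(x, y) = x^{3}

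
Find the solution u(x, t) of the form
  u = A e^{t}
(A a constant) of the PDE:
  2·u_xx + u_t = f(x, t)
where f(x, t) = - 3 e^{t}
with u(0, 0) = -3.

Answer: u(x, t) = - 3 e^{t}

Derivation:
Substitute the ansatz u = A e^{t} into the left-hand side.
Derivatives of the ansatz:
  u_xx = 0
  u_t = A e^{t}
Term by term:
  2·u_xx = 0
  u_t = A e^{t}
So the left-hand side equals
  A e^{t}
This must equal f(x, t) = - 3 e^{t} identically.
Matching coefficients of the independent functions:
  [e^{t}]:  A = -3
Solving: A = -3.
Check against the point condition:
  u(0, 0) = -3  ⟹  A = -3  ✓
Hence u(x, t) = - 3 e^{t}.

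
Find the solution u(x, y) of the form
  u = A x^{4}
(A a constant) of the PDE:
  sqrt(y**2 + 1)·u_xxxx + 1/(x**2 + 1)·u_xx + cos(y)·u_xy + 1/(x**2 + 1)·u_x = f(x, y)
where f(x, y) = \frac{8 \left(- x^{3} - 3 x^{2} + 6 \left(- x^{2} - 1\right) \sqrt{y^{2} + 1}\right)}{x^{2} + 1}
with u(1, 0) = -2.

Answer: u(x, y) = - 2 x^{4}

Derivation:
Substitute the ansatz u = A x^{4} into the left-hand side.
Derivatives of the ansatz:
  u_xxxx = 24 A
  u_xx = 12 A x^{2}
  u_xy = 0
  u_x = 4 A x^{3}
Term by term:
  sqrt(y**2 + 1)·u_xxxx = 24 A \sqrt{y^{2} + 1}
  1/(x**2 + 1)·u_xx = \frac{12 A x^{2}}{x^{2} + 1}
  cos(y)·u_xy = 0
  1/(x**2 + 1)·u_x = \frac{4 A x^{3}}{x^{2} + 1}
So the left-hand side equals
  \frac{4 A x^{3}}{x^{2} + 1} + \frac{12 A x^{2}}{x^{2} + 1} + 24 A \sqrt{y^{2} + 1}
This must equal f(x, y) identically; expanded, f = - \frac{8 x^{3}}{x^{2} + 1} - \frac{24 x^{2}}{x^{2} + 1} - 48 \sqrt{y^{2} + 1}.
Matching coefficients of the independent functions:
  [\frac{x^{2}}{x^{2} + 1}]:  12 A = -24
  [\frac{x^{3}}{x^{2} + 1}]:  4 A = -8
  [\sqrt{y^{2} + 1}]:  24 A = -48
Solving: A = -2.
Check against the point condition:
  u(1, 0) = -2  ⟹  A = -2  ✓
Hence u(x, y) = - 2 x^{4}.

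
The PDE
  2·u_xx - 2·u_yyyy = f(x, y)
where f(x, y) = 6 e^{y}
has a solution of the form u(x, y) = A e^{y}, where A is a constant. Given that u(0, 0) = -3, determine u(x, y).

Answer: u(x, y) = - 3 e^{y}

Derivation:
Substitute the ansatz u = A e^{y} into the left-hand side.
Derivatives of the ansatz:
  u_xx = 0
  u_yyyy = A e^{y}
Term by term:
  2·u_xx = 0
  -2·u_yyyy = - 2 A e^{y}
So the left-hand side equals
  - 2 A e^{y}
This must equal f(x, y) = 6 e^{y} identically.
Matching coefficients of the independent functions:
  [e^{y}]:  - 2 A = 6
Solving: A = -3.
Check against the point condition:
  u(0, 0) = -3  ⟹  A = -3  ✓
Hence u(x, y) = - 3 e^{y}.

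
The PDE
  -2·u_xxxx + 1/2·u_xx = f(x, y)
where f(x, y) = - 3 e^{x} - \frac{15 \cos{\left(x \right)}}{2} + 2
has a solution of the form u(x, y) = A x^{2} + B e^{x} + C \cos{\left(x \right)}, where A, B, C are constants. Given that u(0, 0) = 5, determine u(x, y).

Substitute the ansatz u = A x^{2} + B e^{x} + C \cos{\left(x \right)} into the left-hand side.
Derivatives of the ansatz:
  u_xxxx = B e^{x} + C \cos{\left(x \right)}
  u_xx = 2 A + B e^{x} - C \cos{\left(x \right)}
Term by term:
  -2·u_xxxx = - 2 B e^{x} - 2 C \cos{\left(x \right)}
  1/2·u_xx = A + \frac{B e^{x}}{2} - \frac{C \cos{\left(x \right)}}{2}
So the left-hand side equals
  A - \frac{3 B e^{x}}{2} - \frac{5 C \cos{\left(x \right)}}{2}
This must equal f(x, y) = - 3 e^{x} - \frac{15 \cos{\left(x \right)}}{2} + 2 identically.
Matching coefficients of the independent functions:
  [constant term]:  A = 2
  [e^{x}]:  - \frac{3 B}{2} = -3
  [\cos{\left(x \right)}]:  - \frac{5 C}{2} = - \frac{15}{2}
Solving: A = 2, B = 2, C = 3.
Check against the point condition:
  u(0, 0) = 5  ⟹  B + C = 5  ✓
Hence u(x, y) = 2 x^{2} + 2 e^{x} + 3 \cos{\left(x \right)}.

Answer: u(x, y) = 2 x^{2} + 2 e^{x} + 3 \cos{\left(x \right)}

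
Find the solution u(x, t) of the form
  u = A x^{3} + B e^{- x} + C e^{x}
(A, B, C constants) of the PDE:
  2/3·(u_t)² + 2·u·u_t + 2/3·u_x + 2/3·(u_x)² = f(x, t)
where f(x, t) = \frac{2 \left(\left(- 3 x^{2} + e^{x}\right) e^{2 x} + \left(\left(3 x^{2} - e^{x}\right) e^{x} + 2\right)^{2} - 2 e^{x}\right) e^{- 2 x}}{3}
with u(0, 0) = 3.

Substitute the ansatz u = A x^{3} + B e^{- x} + C e^{x} into the left-hand side.
Derivatives of the ansatz:
  u_t = 0
  u_x = 3 A x^{2} - B e^{- x} + C e^{x}
Term by term:
  2/3·(u_t)² = 0
  2·u·u_t = 0
  2/3·u_x = 2 A x^{2} - \frac{2 B e^{- x}}{3} + \frac{2 C e^{x}}{3}
  2/3·(u_x)² = 6 A^{2} x^{4} - 4 A B x^{2} e^{- x} + 4 A C x^{2} e^{x} + \frac{2 B^{2} e^{- 2 x}}{3} - \frac{4 B C}{3} + \frac{2 C^{2} e^{2 x}}{3}
So the left-hand side equals
  6 A^{2} x^{4} - 4 A B x^{2} e^{- x} + 4 A C x^{2} e^{x} + 2 A x^{2} + \frac{2 B^{2} e^{- 2 x}}{3} - \frac{4 B C}{3} - \frac{2 B e^{- x}}{3} + \frac{2 C^{2} e^{2 x}}{3} + \frac{2 C e^{x}}{3}
This must equal f(x, t) identically; expanded, f = 6 x^{4} - 4 x^{2} e^{x} - 2 x^{2} + 8 x^{2} e^{- x} + \frac{2 e^{2 x}}{3} + \frac{2 e^{x}}{3} - \frac{8}{3} - \frac{4 e^{- x}}{3} + \frac{8 e^{- 2 x}}{3}.
Matching coefficients of the independent functions:
  [constant term]:  - \frac{4 B C}{3} = - \frac{8}{3}
  [x^{2}]:  2 A = -2
  [x^{4}]:  6 A^{2} = 6
  [x^{2} e^{- x}]:  - 4 A B = 8
  [x^{2} e^{x}]:  4 A C = -4
  [e^{- 2 x}]:  \frac{2 B^{2}}{3} = \frac{8}{3}
  [e^{- x}]:  - \frac{2 B}{3} = - \frac{4}{3}
  [e^{x}]:  \frac{2 C}{3} = \frac{2}{3}
  [e^{2 x}]:  \frac{2 C^{2}}{3} = \frac{2}{3}
Solving: A = -1, B = 2, C = 1.
Check against the point condition:
  u(0, 0) = 3  ⟹  B + C = 3  ✓
Hence u(x, t) = - x^{3} + e^{x} + 2 e^{- x}.

Answer: u(x, t) = - x^{3} + e^{x} + 2 e^{- x}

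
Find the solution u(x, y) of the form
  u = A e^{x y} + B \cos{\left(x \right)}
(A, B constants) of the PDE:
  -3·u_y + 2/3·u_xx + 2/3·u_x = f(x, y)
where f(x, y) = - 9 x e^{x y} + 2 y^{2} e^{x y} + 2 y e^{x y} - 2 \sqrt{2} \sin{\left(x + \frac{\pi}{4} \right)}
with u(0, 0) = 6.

Answer: u(x, y) = 3 e^{x y} + 3 \cos{\left(x \right)}

Derivation:
Substitute the ansatz u = A e^{x y} + B \cos{\left(x \right)} into the left-hand side.
Derivatives of the ansatz:
  u_y = A x e^{x y}
  u_xx = A y^{2} e^{x y} - B \cos{\left(x \right)}
  u_x = A y e^{x y} - B \sin{\left(x \right)}
Term by term:
  -3·u_y = - 3 A x e^{x y}
  2/3·u_xx = \frac{2 A y^{2} e^{x y}}{3} - \frac{2 B \cos{\left(x \right)}}{3}
  2/3·u_x = \frac{2 A y e^{x y}}{3} - \frac{2 B \sin{\left(x \right)}}{3}
So the left-hand side equals
  - 3 A x e^{x y} + \frac{2 A y^{2} e^{x y}}{3} + \frac{2 A y e^{x y}}{3} - \frac{2 B \sin{\left(x \right)}}{3} - \frac{2 B \cos{\left(x \right)}}{3}
This must equal f(x, y) identically; expanded, f = - 9 x e^{x y} + 2 y^{2} e^{x y} + 2 y e^{x y} - 2 \sin{\left(x \right)} - 2 \cos{\left(x \right)}.
Matching coefficients of the independent functions:
  [x e^{x y}]:  - 3 A = -9
  [y e^{x y}, y^{2} e^{x y}]:  \frac{2 A}{3} = 2
  [\sin{\left(x \right)}, \cos{\left(x \right)}]:  - \frac{2 B}{3} = -2
Solving: A = 3, B = 3.
Check against the point condition:
  u(0, 0) = 6  ⟹  A + B = 6  ✓
Hence u(x, y) = 3 e^{x y} + 3 \cos{\left(x \right)}.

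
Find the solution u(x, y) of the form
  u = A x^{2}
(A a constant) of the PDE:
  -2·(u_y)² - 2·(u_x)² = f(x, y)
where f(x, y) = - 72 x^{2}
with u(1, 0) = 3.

Substitute the ansatz u = A x^{2} into the left-hand side.
Derivatives of the ansatz:
  u_y = 0
  u_x = 2 A x
Term by term:
  -2·(u_y)² = 0
  -2·(u_x)² = - 8 A^{2} x^{2}
So the left-hand side equals
  - 8 A^{2} x^{2}
This must equal f(x, y) = - 72 x^{2} identically.
Matching coefficients of the independent functions:
  [x^{2}]:  - 8 A^{2} = -72
These equations allow (A) = (-3) or (3).
Impose the point condition(s):
  u(1, 0) = 3  ⟹  A = 3
Only A = 3 satisfies everything.
Hence u(x, y) = 3 x^{2}.

Answer: u(x, y) = 3 x^{2}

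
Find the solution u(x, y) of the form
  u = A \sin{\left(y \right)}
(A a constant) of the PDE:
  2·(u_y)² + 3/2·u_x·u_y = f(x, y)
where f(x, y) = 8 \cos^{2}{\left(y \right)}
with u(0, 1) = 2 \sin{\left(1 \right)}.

Substitute the ansatz u = A \sin{\left(y \right)} into the left-hand side.
Derivatives of the ansatz:
  u_y = A \cos{\left(y \right)}
  u_x = 0
Term by term:
  2·(u_y)² = 2 A^{2} \cos^{2}{\left(y \right)}
  3/2·u_x·u_y = 0
So the left-hand side equals
  2 A^{2} \cos^{2}{\left(y \right)}
This must equal f(x, y) = 8 \cos^{2}{\left(y \right)} identically.
Matching coefficients of the independent functions:
  [\cos^{2}{\left(y \right)}]:  2 A^{2} = 8
These equations allow (A) = (-2) or (2).
Impose the point condition(s):
  u(0, 1) = 2 \sin{\left(1 \right)}  ⟹  A \sin{\left(1 \right)} = 2 \sin{\left(1 \right)}
Only A = 2 satisfies everything.
Hence u(x, y) = 2 \sin{\left(y \right)}.

Answer: u(x, y) = 2 \sin{\left(y \right)}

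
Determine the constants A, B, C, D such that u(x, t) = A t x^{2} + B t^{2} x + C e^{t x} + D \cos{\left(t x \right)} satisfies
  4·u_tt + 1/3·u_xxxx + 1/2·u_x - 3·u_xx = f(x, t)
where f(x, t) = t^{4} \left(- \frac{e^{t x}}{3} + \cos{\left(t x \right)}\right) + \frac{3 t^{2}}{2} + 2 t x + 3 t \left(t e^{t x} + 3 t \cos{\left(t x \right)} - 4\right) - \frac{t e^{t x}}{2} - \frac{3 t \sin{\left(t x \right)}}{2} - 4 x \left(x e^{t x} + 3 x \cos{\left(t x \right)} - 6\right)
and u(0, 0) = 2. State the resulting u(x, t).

Answer: u(x, t) = 3 t^{2} x + 2 t x^{2} - e^{t x} + 3 \cos{\left(t x \right)}

Derivation:
Substitute the ansatz u = A t x^{2} + B t^{2} x + C e^{t x} + D \cos{\left(t x \right)} into the left-hand side.
Derivatives of the ansatz:
  u_tt = 2 B x + C x^{2} e^{t x} - D x^{2} \cos{\left(t x \right)}
  u_xxxx = C t^{4} e^{t x} + D t^{4} \cos{\left(t x \right)}
  u_x = 2 A t x + B t^{2} + C t e^{t x} - D t \sin{\left(t x \right)}
  u_xx = 2 A t + C t^{2} e^{t x} - D t^{2} \cos{\left(t x \right)}
Term by term:
  4·u_tt = 8 B x + 4 C x^{2} e^{t x} - 4 D x^{2} \cos{\left(t x \right)}
  1/3·u_xxxx = \frac{C t^{4} e^{t x}}{3} + \frac{D t^{4} \cos{\left(t x \right)}}{3}
  1/2·u_x = A t x + \frac{B t^{2}}{2} + \frac{C t e^{t x}}{2} - \frac{D t \sin{\left(t x \right)}}{2}
  -3·u_xx = - 6 A t - 3 C t^{2} e^{t x} + 3 D t^{2} \cos{\left(t x \right)}
So the left-hand side equals
  A t x - 6 A t + \frac{B t^{2}}{2} + 8 B x + \frac{C t^{4} e^{t x}}{3} - 3 C t^{2} e^{t x} + \frac{C t e^{t x}}{2} + 4 C x^{2} e^{t x} + \frac{D t^{4} \cos{\left(t x \right)}}{3} + 3 D t^{2} \cos{\left(t x \right)} - \frac{D t \sin{\left(t x \right)}}{2} - 4 D x^{2} \cos{\left(t x \right)}
This must equal f(x, t) identically; expanded, f = - \frac{t^{4} e^{t x}}{3} + t^{4} \cos{\left(t x \right)} + 3 t^{2} e^{t x} + 9 t^{2} \cos{\left(t x \right)} + \frac{3 t^{2}}{2} + 2 t x - \frac{t e^{t x}}{2} - \frac{3 t \sin{\left(t x \right)}}{2} - 12 t - 4 x^{2} e^{t x} - 12 x^{2} \cos{\left(t x \right)} + 24 x.
Matching coefficients of the independent functions:
  [t]:  - 6 A = -12
  [t^{2}]:  \frac{B}{2} = \frac{3}{2}
  [x]:  8 B = 24
  [t x]:  A = 2
  [t e^{t x}]:  \frac{C}{2} = - \frac{1}{2}
  [t \sin{\left(t x \right)}]:  - \frac{D}{2} = - \frac{3}{2}
  [t^{2} e^{t x}]:  - 3 C = 3
  [t^{2} \cos{\left(t x \right)}]:  3 D = 9
  [t^{4} e^{t x}]:  \frac{C}{3} = - \frac{1}{3}
  [t^{4} \cos{\left(t x \right)}]:  \frac{D}{3} = 1
  [x^{2} e^{t x}]:  4 C = -4
  [x^{2} \cos{\left(t x \right)}]:  - 4 D = -12
Solving: A = 2, B = 3, C = -1, D = 3.
Check against the point condition:
  u(0, 0) = 2  ⟹  C + D = 2  ✓
Hence u(x, t) = 3 t^{2} x + 2 t x^{2} - e^{t x} + 3 \cos{\left(t x \right)}.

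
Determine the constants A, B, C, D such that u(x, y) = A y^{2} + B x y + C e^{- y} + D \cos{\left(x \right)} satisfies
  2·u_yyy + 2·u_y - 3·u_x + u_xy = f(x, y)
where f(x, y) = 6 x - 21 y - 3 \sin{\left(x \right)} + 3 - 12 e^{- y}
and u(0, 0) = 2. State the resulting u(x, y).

Substitute the ansatz u = A y^{2} + B x y + C e^{- y} + D \cos{\left(x \right)} into the left-hand side.
Derivatives of the ansatz:
  u_yyy = - C e^{- y}
  u_y = 2 A y + B x - C e^{- y}
  u_x = B y - D \sin{\left(x \right)}
  u_xy = B
Term by term:
  2·u_yyy = - 2 C e^{- y}
  2·u_y = 4 A y + 2 B x - 2 C e^{- y}
  -3·u_x = - 3 B y + 3 D \sin{\left(x \right)}
  u_xy = B
So the left-hand side equals
  4 A y + 2 B x - 3 B y + B - 4 C e^{- y} + 3 D \sin{\left(x \right)}
This must equal f(x, y) = 6 x - 21 y - 3 \sin{\left(x \right)} + 3 - 12 e^{- y} identically.
Matching coefficients of the independent functions:
  [constant term]:  B = 3
  [x]:  2 B = 6
  [y]:  4 A - 3 B = -21
  [e^{- y}]:  - 4 C = -12
  [\sin{\left(x \right)}]:  3 D = -3
Solving: A = -3, B = 3, C = 3, D = -1.
Check against the point condition:
  u(0, 0) = 2  ⟹  C + D = 2  ✓
Hence u(x, y) = 3 x y - 3 y^{2} - \cos{\left(x \right)} + 3 e^{- y}.

Answer: u(x, y) = 3 x y - 3 y^{2} - \cos{\left(x \right)} + 3 e^{- y}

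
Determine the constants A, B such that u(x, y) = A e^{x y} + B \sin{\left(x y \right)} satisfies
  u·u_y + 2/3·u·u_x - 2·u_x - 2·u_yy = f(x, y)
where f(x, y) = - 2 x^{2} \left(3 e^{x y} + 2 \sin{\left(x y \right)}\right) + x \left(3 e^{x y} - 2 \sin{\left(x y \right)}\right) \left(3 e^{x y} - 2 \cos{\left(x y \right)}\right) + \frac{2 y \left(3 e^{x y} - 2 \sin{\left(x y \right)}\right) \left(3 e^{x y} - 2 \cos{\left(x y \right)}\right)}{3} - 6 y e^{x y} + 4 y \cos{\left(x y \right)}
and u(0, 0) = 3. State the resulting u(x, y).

Answer: u(x, y) = 3 e^{x y} - 2 \sin{\left(x y \right)}

Derivation:
Substitute the ansatz u = A e^{x y} + B \sin{\left(x y \right)} into the left-hand side.
Derivatives of the ansatz:
  u_y = A x e^{x y} + B x \cos{\left(x y \right)}
  u_x = A y e^{x y} + B y \cos{\left(x y \right)}
  u_yy = A x^{2} e^{x y} - B x^{2} \sin{\left(x y \right)}
Term by term:
  u·u_y = A^{2} x e^{2 x y} + A B x e^{x y} \sin{\left(x y \right)} + A B x e^{x y} \cos{\left(x y \right)} + B^{2} x \sin{\left(x y \right)} \cos{\left(x y \right)}
  2/3·u·u_x = \frac{2 A^{2} y e^{2 x y}}{3} + \frac{2 A B y e^{x y} \sin{\left(x y \right)}}{3} + \frac{2 A B y e^{x y} \cos{\left(x y \right)}}{3} + \frac{2 B^{2} y \sin{\left(x y \right)} \cos{\left(x y \right)}}{3}
  -2·u_x = - 2 A y e^{x y} - 2 B y \cos{\left(x y \right)}
  -2·u_yy = - 2 A x^{2} e^{x y} + 2 B x^{2} \sin{\left(x y \right)}
So the left-hand side equals
  A^{2} x e^{2 x y} + \frac{2 A^{2} y e^{2 x y}}{3} + A B x e^{x y} \sin{\left(x y \right)} + A B x e^{x y} \cos{\left(x y \right)} + \frac{2 A B y e^{x y} \sin{\left(x y \right)}}{3} + \frac{2 A B y e^{x y} \cos{\left(x y \right)}}{3} - 2 A x^{2} e^{x y} - 2 A y e^{x y} + B^{2} x \sin{\left(x y \right)} \cos{\left(x y \right)} + \frac{2 B^{2} y \sin{\left(x y \right)} \cos{\left(x y \right)}}{3} + 2 B x^{2} \sin{\left(x y \right)} - 2 B y \cos{\left(x y \right)}
This must equal f(x, y) identically; expanded, f = - 6 x^{2} e^{x y} - 4 x^{2} \sin{\left(x y \right)} + 9 x e^{2 x y} - 6 x e^{x y} \sin{\left(x y \right)} - 6 x e^{x y} \cos{\left(x y \right)} + 4 x \sin{\left(x y \right)} \cos{\left(x y \right)} + 6 y e^{2 x y} - 4 y e^{x y} \sin{\left(x y \right)} - 4 y e^{x y} \cos{\left(x y \right)} - 6 y e^{x y} + \frac{8 y \sin{\left(x y \right)} \cos{\left(x y \right)}}{3} + 4 y \cos{\left(x y \right)}.
Matching coefficients of the independent functions:
  [x e^{2 x y}]:  A^{2} = 9
  [x^{2} e^{x y}, y e^{x y}]:  - 2 A = -6
  [x^{2} \sin{\left(x y \right)}]:  2 B = -4
  [y e^{2 x y}]:  \frac{2 A^{2}}{3} = 6
  [y \cos{\left(x y \right)}]:  - 2 B = 4
  [x e^{x y} \sin{\left(x y \right)}, x e^{x y} \cos{\left(x y \right)}]:  A B = -6
  [x \sin{\left(x y \right)} \cos{\left(x y \right)}]:  B^{2} = 4
  [y e^{x y} \sin{\left(x y \right)}, y e^{x y} \cos{\left(x y \right)}]:  \frac{2 A B}{3} = -4
  [y \sin{\left(x y \right)} \cos{\left(x y \right)}]:  \frac{2 B^{2}}{3} = \frac{8}{3}
Solving: A = 3, B = -2.
Check against the point condition:
  u(0, 0) = 3  ⟹  A = 3  ✓
Hence u(x, y) = 3 e^{x y} - 2 \sin{\left(x y \right)}.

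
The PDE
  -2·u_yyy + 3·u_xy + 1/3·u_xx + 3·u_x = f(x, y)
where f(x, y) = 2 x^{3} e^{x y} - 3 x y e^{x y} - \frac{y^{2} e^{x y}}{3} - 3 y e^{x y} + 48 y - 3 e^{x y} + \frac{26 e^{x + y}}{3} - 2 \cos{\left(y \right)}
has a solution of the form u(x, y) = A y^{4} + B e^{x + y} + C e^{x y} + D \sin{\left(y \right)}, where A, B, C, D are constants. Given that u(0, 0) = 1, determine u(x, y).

Answer: u(x, y) = - y^{4} - e^{x y} + 2 e^{x + y} - \sin{\left(y \right)}

Derivation:
Substitute the ansatz u = A y^{4} + B e^{x + y} + C e^{x y} + D \sin{\left(y \right)} into the left-hand side.
Derivatives of the ansatz:
  u_yyy = 24 A y + B e^{x} e^{y} + C x^{3} e^{x y} - D \cos{\left(y \right)}
  u_xy = B e^{x} e^{y} + C x y e^{x y} + C e^{x y}
  u_xx = B e^{x} e^{y} + C y^{2} e^{x y}
  u_x = B e^{x} e^{y} + C y e^{x y}
Term by term:
  -2·u_yyy = - 48 A y - 2 B e^{x} e^{y} - 2 C x^{3} e^{x y} + 2 D \cos{\left(y \right)}
  3·u_xy = 3 B e^{x} e^{y} + 3 C x y e^{x y} + 3 C e^{x y}
  1/3·u_xx = \frac{B e^{x} e^{y}}{3} + \frac{C y^{2} e^{x y}}{3}
  3·u_x = 3 B e^{x} e^{y} + 3 C y e^{x y}
So the left-hand side equals
  - 48 A y + \frac{13 B e^{x} e^{y}}{3} - 2 C x^{3} e^{x y} + 3 C x y e^{x y} + \frac{C y^{2} e^{x y}}{3} + 3 C y e^{x y} + 3 C e^{x y} + 2 D \cos{\left(y \right)}
This must equal f(x, y) identically; expanded, f = 2 x^{3} e^{x y} - 3 x y e^{x y} - \frac{y^{2} e^{x y}}{3} - 3 y e^{x y} + 48 y + \frac{26 e^{x} e^{y}}{3} - 3 e^{x y} - 2 \cos{\left(y \right)}.
Matching coefficients of the independent functions:
  [y]:  - 48 A = 48
  [x^{3} e^{x y}]:  - 2 C = 2
  [y e^{x y}, x y e^{x y}, e^{x y}]:  3 C = -3
  [y^{2} e^{x y}]:  \frac{C}{3} = - \frac{1}{3}
  [e^{x} e^{y}]:  \frac{13 B}{3} = \frac{26}{3}
  [\cos{\left(y \right)}]:  2 D = -2
Solving: A = -1, B = 2, C = -1, D = -1.
Check against the point condition:
  u(0, 0) = 1  ⟹  B + C = 1  ✓
Hence u(x, y) = - y^{4} - e^{x y} + 2 e^{x + y} - \sin{\left(y \right)}.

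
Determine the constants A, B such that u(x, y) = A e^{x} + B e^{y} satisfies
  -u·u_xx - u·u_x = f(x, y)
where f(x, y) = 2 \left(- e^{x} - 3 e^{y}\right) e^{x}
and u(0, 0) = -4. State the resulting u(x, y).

Substitute the ansatz u = A e^{x} + B e^{y} into the left-hand side.
Derivatives of the ansatz:
  u_xx = A e^{x}
  u_x = A e^{x}
Term by term:
  -u·u_xx = - A^{2} e^{2 x} - A B e^{x} e^{y}
  -u·u_x = - A^{2} e^{2 x} - A B e^{x} e^{y}
So the left-hand side equals
  - 2 A^{2} e^{2 x} - 2 A B e^{x} e^{y}
This must equal f(x, y) = 2 \left(- e^{x} - 3 e^{y}\right) e^{x} identically.
Matching coefficients of the independent functions:
  [e^{x} e^{y}]:  - 2 A B = -6
  [e^{2 x}]:  - 2 A^{2} = -2
These equations allow (A, B) = (-1, -3) or (1, 3).
Impose the point condition(s):
  u(0, 0) = -4  ⟹  A + B = -4
Only A = -1, B = -3 satisfies everything.
Hence u(x, y) = - e^{x} - 3 e^{y}.

Answer: u(x, y) = - e^{x} - 3 e^{y}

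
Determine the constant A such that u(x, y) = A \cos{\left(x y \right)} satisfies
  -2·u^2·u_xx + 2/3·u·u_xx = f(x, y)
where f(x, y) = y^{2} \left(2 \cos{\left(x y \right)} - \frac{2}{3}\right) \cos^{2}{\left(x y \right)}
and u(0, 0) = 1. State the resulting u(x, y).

Answer: u(x, y) = \cos{\left(x y \right)}

Derivation:
Substitute the ansatz u = A \cos{\left(x y \right)} into the left-hand side.
Derivatives of the ansatz:
  u_xx = - A y^{2} \cos{\left(x y \right)}
Term by term:
  -2·u^2·u_xx = 2 A^{3} y^{2} \cos^{3}{\left(x y \right)}
  2/3·u·u_xx = - \frac{2 A^{2} y^{2} \cos^{2}{\left(x y \right)}}{3}
So the left-hand side equals
  2 A^{3} y^{2} \cos^{3}{\left(x y \right)} - \frac{2 A^{2} y^{2} \cos^{2}{\left(x y \right)}}{3}
This must equal f(x, y) identically; expanded, f = 2 y^{2} \cos^{3}{\left(x y \right)} - \frac{2 y^{2} \cos^{2}{\left(x y \right)}}{3}.
Matching coefficients of the independent functions:
  [y^{2} \cos^{2}{\left(x y \right)}]:  - \frac{2 A^{2}}{3} = - \frac{2}{3}
  [y^{2} \cos^{3}{\left(x y \right)}]:  2 A^{3} = 2
Solving: A = 1.
Check against the point condition:
  u(0, 0) = 1  ⟹  A = 1  ✓
Hence u(x, y) = \cos{\left(x y \right)}.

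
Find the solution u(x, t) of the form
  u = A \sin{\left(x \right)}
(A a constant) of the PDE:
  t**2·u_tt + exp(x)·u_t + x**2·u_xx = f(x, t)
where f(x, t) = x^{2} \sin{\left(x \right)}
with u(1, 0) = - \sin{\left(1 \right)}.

Substitute the ansatz u = A \sin{\left(x \right)} into the left-hand side.
Derivatives of the ansatz:
  u_tt = 0
  u_t = 0
  u_xx = - A \sin{\left(x \right)}
Term by term:
  t**2·u_tt = 0
  exp(x)·u_t = 0
  x**2·u_xx = - A x^{2} \sin{\left(x \right)}
So the left-hand side equals
  - A x^{2} \sin{\left(x \right)}
This must equal f(x, t) = x^{2} \sin{\left(x \right)} identically.
Matching coefficients of the independent functions:
  [x^{2} \sin{\left(x \right)}]:  - A = 1
Solving: A = -1.
Check against the point condition:
  u(1, 0) = - \sin{\left(1 \right)}  ⟹  A \sin{\left(1 \right)} = - \sin{\left(1 \right)}  ✓
Hence u(x, t) = - \sin{\left(x \right)}.

Answer: u(x, t) = - \sin{\left(x \right)}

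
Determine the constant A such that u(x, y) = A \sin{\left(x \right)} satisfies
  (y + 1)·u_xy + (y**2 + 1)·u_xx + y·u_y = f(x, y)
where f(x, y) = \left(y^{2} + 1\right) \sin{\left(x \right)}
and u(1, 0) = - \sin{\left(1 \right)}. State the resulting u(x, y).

Substitute the ansatz u = A \sin{\left(x \right)} into the left-hand side.
Derivatives of the ansatz:
  u_xy = 0
  u_xx = - A \sin{\left(x \right)}
  u_y = 0
Term by term:
  (y + 1)·u_xy = 0
  (y**2 + 1)·u_xx = - A y^{2} \sin{\left(x \right)} - A \sin{\left(x \right)}
  y·u_y = 0
So the left-hand side equals
  - A y^{2} \sin{\left(x \right)} - A \sin{\left(x \right)}
This must equal f(x, y) identically; expanded, f = y^{2} \sin{\left(x \right)} + \sin{\left(x \right)}.
Matching coefficients of the independent functions:
  [y^{2} \sin{\left(x \right)}, \sin{\left(x \right)}]:  - A = 1
Solving: A = -1.
Check against the point condition:
  u(1, 0) = - \sin{\left(1 \right)}  ⟹  A \sin{\left(1 \right)} = - \sin{\left(1 \right)}  ✓
Hence u(x, y) = - \sin{\left(x \right)}.

Answer: u(x, y) = - \sin{\left(x \right)}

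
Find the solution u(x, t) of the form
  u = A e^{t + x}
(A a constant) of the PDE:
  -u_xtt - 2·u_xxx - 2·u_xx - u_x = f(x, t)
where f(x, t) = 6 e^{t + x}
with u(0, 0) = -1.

Answer: u(x, t) = - e^{t + x}

Derivation:
Substitute the ansatz u = A e^{t + x} into the left-hand side.
Derivatives of the ansatz:
  u_xtt = A e^{t} e^{x}
  u_xxx = A e^{t} e^{x}
  u_xx = A e^{t} e^{x}
  u_x = A e^{t} e^{x}
Term by term:
  -u_xtt = - A e^{t} e^{x}
  -2·u_xxx = - 2 A e^{t} e^{x}
  -2·u_xx = - 2 A e^{t} e^{x}
  -u_x = - A e^{t} e^{x}
So the left-hand side equals
  - 6 A e^{t} e^{x}
This must equal f(x, t) identically; expanded, f = 6 e^{t} e^{x}.
Matching coefficients of the independent functions:
  [e^{t} e^{x}]:  - 6 A = 6
Solving: A = -1.
Check against the point condition:
  u(0, 0) = -1  ⟹  A = -1  ✓
Hence u(x, t) = - e^{t + x}.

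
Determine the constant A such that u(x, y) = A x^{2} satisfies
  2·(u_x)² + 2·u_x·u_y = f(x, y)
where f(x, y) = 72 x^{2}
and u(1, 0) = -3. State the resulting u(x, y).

Answer: u(x, y) = - 3 x^{2}

Derivation:
Substitute the ansatz u = A x^{2} into the left-hand side.
Derivatives of the ansatz:
  u_x = 2 A x
  u_y = 0
Term by term:
  2·(u_x)² = 8 A^{2} x^{2}
  2·u_x·u_y = 0
So the left-hand side equals
  8 A^{2} x^{2}
This must equal f(x, y) = 72 x^{2} identically.
Matching coefficients of the independent functions:
  [x^{2}]:  8 A^{2} = 72
These equations allow (A) = (-3) or (3).
Impose the point condition(s):
  u(1, 0) = -3  ⟹  A = -3
Only A = -3 satisfies everything.
Hence u(x, y) = - 3 x^{2}.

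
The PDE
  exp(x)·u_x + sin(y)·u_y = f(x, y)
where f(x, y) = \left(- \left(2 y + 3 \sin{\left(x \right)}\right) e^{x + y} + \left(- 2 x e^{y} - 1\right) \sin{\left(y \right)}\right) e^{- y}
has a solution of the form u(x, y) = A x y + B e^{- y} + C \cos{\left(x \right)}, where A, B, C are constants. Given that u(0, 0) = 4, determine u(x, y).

Answer: u(x, y) = - 2 x y + 3 \cos{\left(x \right)} + e^{- y}

Derivation:
Substitute the ansatz u = A x y + B e^{- y} + C \cos{\left(x \right)} into the left-hand side.
Derivatives of the ansatz:
  u_x = A y - C \sin{\left(x \right)}
  u_y = A x - B e^{- y}
Term by term:
  exp(x)·u_x = A y e^{x} - C e^{x} \sin{\left(x \right)}
  sin(y)·u_y = A x \sin{\left(y \right)} - B e^{- y} \sin{\left(y \right)}
So the left-hand side equals
  A x \sin{\left(y \right)} + A y e^{x} - B e^{- y} \sin{\left(y \right)} - C e^{x} \sin{\left(x \right)}
This must equal f(x, y) identically; expanded, f = - 2 x \sin{\left(y \right)} - 2 y e^{x} - 3 e^{x} \sin{\left(x \right)} - e^{- y} \sin{\left(y \right)}.
Matching coefficients of the independent functions:
  [x \sin{\left(y \right)}, y e^{x}]:  A = -2
  [e^{x} \sin{\left(x \right)}]:  - C = -3
  [e^{- y} \sin{\left(y \right)}]:  - B = -1
Solving: A = -2, B = 1, C = 3.
Check against the point condition:
  u(0, 0) = 4  ⟹  B + C = 4  ✓
Hence u(x, y) = - 2 x y + 3 \cos{\left(x \right)} + e^{- y}.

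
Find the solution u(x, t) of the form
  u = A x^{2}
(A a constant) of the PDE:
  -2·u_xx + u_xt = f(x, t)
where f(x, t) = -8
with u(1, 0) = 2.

Substitute the ansatz u = A x^{2} into the left-hand side.
Derivatives of the ansatz:
  u_xx = 2 A
  u_xt = 0
Term by term:
  -2·u_xx = - 4 A
  u_xt = 0
So the left-hand side equals
  - 4 A
This must equal f(x, t) = -8 identically.
Matching coefficients of the independent functions:
  [constant term]:  - 4 A = -8
Solving: A = 2.
Check against the point condition:
  u(1, 0) = 2  ⟹  A = 2  ✓
Hence u(x, t) = 2 x^{2}.

Answer: u(x, t) = 2 x^{2}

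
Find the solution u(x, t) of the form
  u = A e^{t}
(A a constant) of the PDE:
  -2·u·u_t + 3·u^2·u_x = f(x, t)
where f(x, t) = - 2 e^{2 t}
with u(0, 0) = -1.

Answer: u(x, t) = - e^{t}

Derivation:
Substitute the ansatz u = A e^{t} into the left-hand side.
Derivatives of the ansatz:
  u_t = A e^{t}
  u_x = 0
Term by term:
  -2·u·u_t = - 2 A^{2} e^{2 t}
  3·u^2·u_x = 0
So the left-hand side equals
  - 2 A^{2} e^{2 t}
This must equal f(x, t) = - 2 e^{2 t} identically.
Matching coefficients of the independent functions:
  [e^{2 t}]:  - 2 A^{2} = -2
These equations allow (A) = (-1) or (1).
Impose the point condition(s):
  u(0, 0) = -1  ⟹  A = -1
Only A = -1 satisfies everything.
Hence u(x, t) = - e^{t}.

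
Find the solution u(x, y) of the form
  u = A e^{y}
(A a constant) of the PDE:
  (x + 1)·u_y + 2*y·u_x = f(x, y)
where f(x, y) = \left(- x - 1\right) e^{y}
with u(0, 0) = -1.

Answer: u(x, y) = - e^{y}

Derivation:
Substitute the ansatz u = A e^{y} into the left-hand side.
Derivatives of the ansatz:
  u_y = A e^{y}
  u_x = 0
Term by term:
  (x + 1)·u_y = A x e^{y} + A e^{y}
  2*y·u_x = 0
So the left-hand side equals
  A x e^{y} + A e^{y}
This must equal f(x, y) identically; expanded, f = - x e^{y} - e^{y}.
Matching coefficients of the independent functions:
  [x e^{y}, e^{y}]:  A = -1
Solving: A = -1.
Check against the point condition:
  u(0, 0) = -1  ⟹  A = -1  ✓
Hence u(x, y) = - e^{y}.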